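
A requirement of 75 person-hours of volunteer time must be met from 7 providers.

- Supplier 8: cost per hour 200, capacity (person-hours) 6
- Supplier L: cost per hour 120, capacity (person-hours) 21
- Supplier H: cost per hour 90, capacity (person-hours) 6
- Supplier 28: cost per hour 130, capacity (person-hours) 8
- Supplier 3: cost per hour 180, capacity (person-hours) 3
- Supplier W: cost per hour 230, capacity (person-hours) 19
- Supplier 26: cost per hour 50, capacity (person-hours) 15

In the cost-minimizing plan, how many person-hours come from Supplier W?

Use providers in increasing cost order.
Supplier 26 (50): use full 15 ; 60 person-hours to go.
Take 6 from Supplier H at 90 ; need 54 more.
Supplier L (120): use full 21 ; 33 person-hours to go.
Supplier 28 (130): use full 8 ; 25 person-hours to go.
Supplier 3 (180): use full 3 ; 22 person-hours to go.
Take 6 from Supplier 8 at 200 ; need 16 more.
Supplier W at 230: take 16 of its 19 ; requirement met.

16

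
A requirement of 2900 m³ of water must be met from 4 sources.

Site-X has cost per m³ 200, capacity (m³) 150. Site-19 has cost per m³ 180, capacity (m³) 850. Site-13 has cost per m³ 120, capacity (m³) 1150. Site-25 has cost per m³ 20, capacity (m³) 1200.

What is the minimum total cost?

Cheapest first:
Site-25 at 20: take all 1200 m³ → 1700 still needed.
Take 1150 from Site-13 at 120 → need 550 more.
Site-19 (180): take the remaining 550 → done.
Site-X: unused.
Cost = 1200×20 + 1150×120 + 550×180 = 261000.

261000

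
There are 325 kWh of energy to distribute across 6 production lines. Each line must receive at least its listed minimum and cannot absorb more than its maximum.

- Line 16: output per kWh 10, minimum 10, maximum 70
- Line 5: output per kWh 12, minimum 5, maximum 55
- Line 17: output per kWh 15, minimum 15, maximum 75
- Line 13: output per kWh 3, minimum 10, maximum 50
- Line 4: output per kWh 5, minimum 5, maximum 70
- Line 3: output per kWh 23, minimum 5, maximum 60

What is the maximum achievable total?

4170

Meeting every minimum uses 10+5+15+10+5+5 = 50 kWh, leaving 275.
Rank by output per kWh: Line 3 23 > Line 17 15 > Line 5 12 > Line 16 10 > Line 4 5 > Line 13 3.
Line 3 takes 55 more to reach its cap of 60 ; 220 left.
Line 17: +60 to 75 (cap) ; 160 left.
Give Line 5 50 more to hit its cap of 55 ; 110 left.
Line 16 takes 60 more to reach its cap of 70 ; 50 left.
Line 4: +50 (room for 65) → 55. Pool exhausted.
Total = 10×70 + 12×55 + 15×75 + 3×10 + 5×55 + 23×60 = 4170.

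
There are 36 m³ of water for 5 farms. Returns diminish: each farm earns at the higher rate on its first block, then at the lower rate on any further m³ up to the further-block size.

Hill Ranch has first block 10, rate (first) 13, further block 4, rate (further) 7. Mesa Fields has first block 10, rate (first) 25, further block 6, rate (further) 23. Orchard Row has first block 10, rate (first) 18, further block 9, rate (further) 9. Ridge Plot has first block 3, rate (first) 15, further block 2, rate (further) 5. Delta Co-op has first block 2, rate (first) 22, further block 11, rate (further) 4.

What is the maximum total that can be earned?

Order all 10 blocks by rate: Mesa Fields/first 25 > Mesa Fields/second 23 > Delta Co-op/first 22 > Orchard Row/first 18 > Ridge Plot/first 15 > Hill Ranch/first 13 > Orchard Row/second 9 > Hill Ranch/second 7 > Ridge Plot/second 5 > Delta Co-op/second 4.
Mesa Fields/first (25): +10 → 26 left.
Mesa Fields/second (23): +6 → 20 left.
Delta Co-op/first (22): +2 → 18 left.
Fill Orchard Row first block (10 at 18) → 8 left.
Ridge Plot/first (15): +3 → 5 left.
Hill Ranch first at 13: only 5 left, fill 5.
Total = 25×10 + 23×6 + 22×2 + 18×10 + 15×3 + 13×5 = 722.

722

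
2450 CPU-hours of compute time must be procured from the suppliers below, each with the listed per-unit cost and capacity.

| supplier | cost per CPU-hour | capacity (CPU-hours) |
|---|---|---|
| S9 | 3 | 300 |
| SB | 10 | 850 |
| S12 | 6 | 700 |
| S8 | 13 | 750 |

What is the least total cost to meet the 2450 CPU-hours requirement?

Use suppliers in increasing cost order.
S9 at 3: take all 300 CPU-hours → 2150 still needed.
Take 700 from S12 at 6 → need 1450 more.
Take 850 from SB at 10 → need 600 more.
S8 (13): take the remaining 600 → done.
Cost = 300×3 + 700×6 + 850×10 + 600×13 = 21400.

21400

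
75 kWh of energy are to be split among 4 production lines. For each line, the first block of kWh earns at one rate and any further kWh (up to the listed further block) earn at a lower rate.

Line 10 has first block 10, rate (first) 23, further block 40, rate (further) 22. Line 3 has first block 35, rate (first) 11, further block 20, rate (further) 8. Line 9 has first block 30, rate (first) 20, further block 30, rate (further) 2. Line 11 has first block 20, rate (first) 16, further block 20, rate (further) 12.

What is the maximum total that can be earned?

Order all 8 blocks by rate: Line 10/T1 23 > Line 10/T2 22 > Line 9/T1 20 > Line 11/T1 16 > Line 11/T2 12 > Line 3/T1 11 > Line 3/T2 8 > Line 9/T2 2.
Line 10/T1 (23): +10 — 65 left.
Line 10/T2 (22): +40 — 25 left.
Line 9 T1 at 20: only 25 left, fill 25.
Total = 23×10 + 22×40 + 20×25 = 1610.

1610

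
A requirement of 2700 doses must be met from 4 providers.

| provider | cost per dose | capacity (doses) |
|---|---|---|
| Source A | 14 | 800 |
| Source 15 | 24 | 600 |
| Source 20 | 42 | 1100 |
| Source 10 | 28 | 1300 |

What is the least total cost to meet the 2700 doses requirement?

Use providers in increasing cost order.
Source A at 14: take all 800 doses → 1900 still needed.
Take 600 from Source 15 at 24 → need 1300 more.
Source 10 at 28: take all 1300 doses → 0 still needed.
Source 20: unused.
Cost = 800×14 + 600×24 + 1300×28 = 62000.

62000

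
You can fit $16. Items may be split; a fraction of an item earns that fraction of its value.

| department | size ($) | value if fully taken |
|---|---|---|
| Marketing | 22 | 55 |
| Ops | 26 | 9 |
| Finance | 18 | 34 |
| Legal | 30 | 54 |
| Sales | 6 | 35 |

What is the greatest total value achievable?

60

Sort by value density: Sales 35/6≈5.83, Marketing 55/22≈2.5, Finance 34/18≈1.89, Legal 54/30≈1.8, Ops 9/26≈0.346.
Take all of Sales (6 $, value 35) → 10 $ left.
Fill the last 10 $ with part of Marketing: 10/22 of it earns 25.
Total value = 60.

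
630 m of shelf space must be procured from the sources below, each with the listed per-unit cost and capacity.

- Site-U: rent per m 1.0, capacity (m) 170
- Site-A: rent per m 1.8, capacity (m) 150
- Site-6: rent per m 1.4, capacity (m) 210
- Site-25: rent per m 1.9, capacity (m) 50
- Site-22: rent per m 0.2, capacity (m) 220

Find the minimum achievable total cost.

Fill from the cheapest source first.
Site-22 at 0.2: take all 220 m ; 410 still needed.
Site-U (1.0): use full 170 ; 240 m to go.
Site-6 (1.4): use full 210 ; 30 m to go.
Site-A (1.8): take the remaining 30 ; done.
Site-25: unused.
Cost = 220×0.2 + 170×1.0 + 210×1.4 + 30×1.8 = 562.

562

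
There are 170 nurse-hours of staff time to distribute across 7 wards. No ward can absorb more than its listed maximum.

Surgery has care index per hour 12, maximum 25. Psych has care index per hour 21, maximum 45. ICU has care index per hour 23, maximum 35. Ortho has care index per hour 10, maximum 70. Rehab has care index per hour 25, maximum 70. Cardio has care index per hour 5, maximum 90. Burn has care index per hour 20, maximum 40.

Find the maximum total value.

3900

Highest care index per hour first: Rehab 25 > ICU 23 > Psych 21 > Burn 20 > Surgery 12 > Ortho 10 > Cardio 5.
Give Rehab 70 to hit its cap of 70 ; 100 left.
ICU: +35 to 35 (cap) ; 65 left.
Psych takes 45 to reach its cap of 45 ; 20 left.
Burn: +20 (room for 40) → 20. Pool exhausted.
Total = 21×45 + 23×35 + 25×70 + 20×20 = 3900.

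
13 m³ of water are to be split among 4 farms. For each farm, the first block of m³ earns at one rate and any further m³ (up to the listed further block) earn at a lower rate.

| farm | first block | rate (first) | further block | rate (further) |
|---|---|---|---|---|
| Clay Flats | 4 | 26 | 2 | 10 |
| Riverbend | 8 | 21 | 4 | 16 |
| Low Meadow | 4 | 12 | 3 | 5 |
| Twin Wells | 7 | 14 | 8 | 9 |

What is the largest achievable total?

Order all 8 blocks by rate: Clay Flats/tier1 26 > Riverbend/tier1 21 > Riverbend/tier2 16 > Twin Wells/tier1 14 > Low Meadow/tier1 12 > Clay Flats/tier2 10 > Twin Wells/tier2 9 > Low Meadow/tier2 5.
Fill Clay Flats tier1 block (4 at 26) → 9 left.
Riverbend/tier1 (21): +8 → 1 left.
Riverbend tier2 at 16: only 1 left, fill 1.
Total = 26×4 + 21×8 + 16×1 = 288.

288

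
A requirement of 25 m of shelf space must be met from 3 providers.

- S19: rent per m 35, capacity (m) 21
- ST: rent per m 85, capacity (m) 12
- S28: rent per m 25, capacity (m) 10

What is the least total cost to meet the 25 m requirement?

Cheapest first:
S28 (25): use full 10 ; 15 m to go.
S19 at 35: take 15 of its 21 ; requirement met.
ST: unused.
Cost = 10×25 + 15×35 = 775.

775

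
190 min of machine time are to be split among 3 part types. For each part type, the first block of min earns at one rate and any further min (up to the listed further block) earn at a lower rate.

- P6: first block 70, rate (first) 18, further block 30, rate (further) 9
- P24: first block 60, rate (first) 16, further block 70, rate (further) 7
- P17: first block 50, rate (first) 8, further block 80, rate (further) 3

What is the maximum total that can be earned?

Order all 6 blocks by rate: P6/T1 18 > P24/T1 16 > P6/T2 9 > P17/T1 8 > P24/T2 7 > P17/T2 3.
P6 T1 at 18: fill all 70 — 120 left.
Fill P24 T1 block (60 at 16) — 60 left.
P6 T2 at 9: fill all 30 — 30 left.
P17/T1: +30 of 50 at 8; pool empty.
Total = 18×70 + 16×60 + 9×30 + 8×30 = 2730.

2730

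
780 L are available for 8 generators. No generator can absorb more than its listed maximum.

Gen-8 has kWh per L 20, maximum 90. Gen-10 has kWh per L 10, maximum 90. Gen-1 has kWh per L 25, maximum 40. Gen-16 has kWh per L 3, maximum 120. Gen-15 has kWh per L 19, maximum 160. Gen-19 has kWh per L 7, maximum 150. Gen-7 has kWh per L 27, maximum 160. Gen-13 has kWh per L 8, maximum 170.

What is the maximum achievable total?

12910

Highest kWh per L first: Gen-7 27 > Gen-1 25 > Gen-8 20 > Gen-15 19 > Gen-10 10 > Gen-13 8 > Gen-19 7 > Gen-16 3.
Gen-7 takes 160 to reach its cap of 160 — 620 left.
Gen-1 takes 40 to reach its cap of 40 — 580 left.
Give Gen-8 90 to hit its cap of 90 — 490 left.
Gen-15: +160 to 160 (cap) — 330 left.
Give Gen-10 90 to hit its cap of 90 — 240 left.
Gen-13: +170 to 170 (cap) — 70 left.
Gen-19: +70 (room for 150) → 70. Pool exhausted.
Total = 20×90 + 10×90 + 25×40 + 19×160 + 7×70 + 27×160 + 8×170 = 12910.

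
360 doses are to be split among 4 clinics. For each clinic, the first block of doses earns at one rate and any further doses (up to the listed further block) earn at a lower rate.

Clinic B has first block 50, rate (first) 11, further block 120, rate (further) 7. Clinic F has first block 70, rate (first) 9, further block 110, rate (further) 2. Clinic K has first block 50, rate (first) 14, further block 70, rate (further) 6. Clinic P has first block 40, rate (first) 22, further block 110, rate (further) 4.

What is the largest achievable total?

Rank every tier by rate: Clinic P/first 22 > Clinic K/first 14 > Clinic B/first 11 > Clinic F/first 9 > Clinic B/second 7 > Clinic K/second 6 > Clinic P/second 4 > Clinic F/second 2.
Fill Clinic P first block (40 at 22) — 320 left.
Clinic K first at 14: fill all 50 — 270 left.
Clinic B/first (11): +50 — 220 left.
Clinic F/first (9): +70 — 150 left.
Clinic B/second (7): +120 — 30 left.
Clinic K second at 6: only 30 left, fill 30.
Total = 22×40 + 14×50 + 11×50 + 9×70 + 7×120 + 6×30 = 3780.

3780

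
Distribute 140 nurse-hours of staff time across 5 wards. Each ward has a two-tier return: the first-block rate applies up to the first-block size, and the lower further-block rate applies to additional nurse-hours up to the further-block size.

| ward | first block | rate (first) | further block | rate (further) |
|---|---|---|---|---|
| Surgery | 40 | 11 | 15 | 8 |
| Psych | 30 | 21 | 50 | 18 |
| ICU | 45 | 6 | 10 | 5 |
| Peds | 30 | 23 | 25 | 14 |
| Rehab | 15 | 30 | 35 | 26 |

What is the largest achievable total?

Rank every tier by rate: Rehab/T1 30 > Rehab/T2 26 > Peds/T1 23 > Psych/T1 21 > Psych/T2 18 > Peds/T2 14 > Surgery/T1 11 > Surgery/T2 8 > ICU/T1 6 > ICU/T2 5.
Rehab/T1 (30): +15 — 125 left.
Rehab T2 at 26: fill all 35 — 90 left.
Peds/T1 (23): +30 — 60 left.
Fill Psych T1 block (30 at 21) — 30 left.
Psych T2 at 18: only 30 left, fill 30.
Total = 30×15 + 26×35 + 23×30 + 21×30 + 18×30 = 3220.

3220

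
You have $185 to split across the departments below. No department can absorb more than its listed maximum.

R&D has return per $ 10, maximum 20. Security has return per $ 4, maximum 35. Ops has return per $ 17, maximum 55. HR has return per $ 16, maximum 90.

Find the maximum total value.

Order the departments by return per $: Ops 17 > HR 16 > R&D 10 > Security 4.
Give Ops 55 to hit its cap of 55 ; 130 left.
Give HR 90 to hit its cap of 90 ; 40 left.
Give R&D 20 to hit its cap of 20 ; 20 left.
Security has room for 35 but only 20 remain, so it gets 20.
Total = 10×20 + 4×20 + 17×55 + 16×90 = 2655.

2655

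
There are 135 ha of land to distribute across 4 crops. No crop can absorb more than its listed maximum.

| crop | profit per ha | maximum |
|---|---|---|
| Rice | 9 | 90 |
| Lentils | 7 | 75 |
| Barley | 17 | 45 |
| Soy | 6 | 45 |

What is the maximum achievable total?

1575

Highest profit per ha first: Barley 17 > Rice 9 > Lentils 7 > Soy 6.
Barley takes 45 to reach its cap of 45 ; 90 left.
Rice takes 90 to reach its cap of 90 ; 0 left.
Total = 9×90 + 17×45 = 1575.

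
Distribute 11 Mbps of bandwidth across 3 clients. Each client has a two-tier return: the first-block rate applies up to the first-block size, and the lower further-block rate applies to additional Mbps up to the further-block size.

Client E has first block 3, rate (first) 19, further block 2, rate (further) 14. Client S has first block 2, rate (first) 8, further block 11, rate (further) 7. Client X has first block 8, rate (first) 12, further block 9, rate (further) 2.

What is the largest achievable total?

Order all 6 blocks by rate: Client E/first 19 > Client E/second 14 > Client X/first 12 > Client S/first 8 > Client S/second 7 > Client X/second 2.
Client E first at 19: fill all 3 → 8 left.
Client E/second (14): +2 → 6 left.
6 remain; put them into Client X first at 12.
Total = 19×3 + 14×2 + 12×6 = 157.

157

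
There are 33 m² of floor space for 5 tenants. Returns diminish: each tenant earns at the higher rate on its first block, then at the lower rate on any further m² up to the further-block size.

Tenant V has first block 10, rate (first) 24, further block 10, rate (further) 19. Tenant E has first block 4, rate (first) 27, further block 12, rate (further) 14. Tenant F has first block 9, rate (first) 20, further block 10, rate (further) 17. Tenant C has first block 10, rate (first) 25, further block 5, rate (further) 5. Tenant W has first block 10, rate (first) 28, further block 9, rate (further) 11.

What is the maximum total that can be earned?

Rank every tier by rate: Tenant W/T1 28 > Tenant E/T1 27 > Tenant C/T1 25 > Tenant V/T1 24 > Tenant F/T1 20 > Tenant V/T2 19 > Tenant F/T2 17 > Tenant E/T2 14 > Tenant W/T2 11 > Tenant C/T2 5.
Fill Tenant W T1 block (10 at 28) ; 23 left.
Tenant E T1 at 27: fill all 4 ; 19 left.
Tenant C T1 at 25: fill all 10 ; 9 left.
Tenant V T1 at 24: only 9 left, fill 9.
Total = 28×10 + 27×4 + 25×10 + 24×9 = 854.

854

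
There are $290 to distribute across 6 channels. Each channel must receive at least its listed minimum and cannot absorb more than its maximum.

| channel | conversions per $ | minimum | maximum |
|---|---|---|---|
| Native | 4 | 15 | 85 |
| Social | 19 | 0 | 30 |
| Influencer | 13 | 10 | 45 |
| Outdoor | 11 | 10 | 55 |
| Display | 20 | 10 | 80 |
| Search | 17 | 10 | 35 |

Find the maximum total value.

4135

Meeting every minimum uses 15+0+10+10+10+10 = 55 $, leaving 235.
Rank by conversions per $: Display 20 > Social 19 > Search 17 > Influencer 13 > Outdoor 11 > Native 4.
Give Display 70 more to hit its cap of 80 ; 165 left.
Social: +30 to 30 (cap) ; 135 left.
Search takes 25 more to reach its cap of 35 ; 110 left.
Influencer: +35 to 45 (cap) ; 75 left.
Give Outdoor 45 more to hit its cap of 55 ; 30 left.
Only 30 left; Native takes them to reach 45.
Total = 4×45 + 19×30 + 13×45 + 11×55 + 20×80 + 17×35 = 4135.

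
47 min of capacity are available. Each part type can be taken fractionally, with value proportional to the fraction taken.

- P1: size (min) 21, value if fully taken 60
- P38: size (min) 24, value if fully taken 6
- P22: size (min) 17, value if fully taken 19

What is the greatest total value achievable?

Sort by value density: P1 60/21≈2.86, P22 19/17≈1.12, P38 6/24≈0.25.
Take all of P1 (21 min, value 60) ; 26 min left.
P22: take in full, 17 min for value 19 ; 9 left.
9 min left: a 9/24 share of P38 gives 6×9/24 = 2.25.
Total value = 81.25.

81.25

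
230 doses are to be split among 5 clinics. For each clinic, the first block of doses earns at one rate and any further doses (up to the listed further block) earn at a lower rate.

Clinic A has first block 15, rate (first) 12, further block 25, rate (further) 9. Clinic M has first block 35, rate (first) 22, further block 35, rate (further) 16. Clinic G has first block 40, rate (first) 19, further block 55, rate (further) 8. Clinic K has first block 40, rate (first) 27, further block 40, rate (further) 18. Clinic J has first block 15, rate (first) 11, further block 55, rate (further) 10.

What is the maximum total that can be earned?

4335

Order all 10 blocks by rate: Clinic K/first 27 > Clinic M/first 22 > Clinic G/first 19 > Clinic K/second 18 > Clinic M/second 16 > Clinic A/first 12 > Clinic J/first 11 > Clinic J/second 10 > Clinic A/second 9 > Clinic G/second 8.
Fill Clinic K first block (40 at 27) — 190 left.
Clinic M/first (22): +35 — 155 left.
Fill Clinic G first block (40 at 19) — 115 left.
Clinic K second at 18: fill all 40 — 75 left.
Clinic M second at 16: fill all 35 — 40 left.
Fill Clinic A first block (15 at 12) — 25 left.
Clinic J first at 11: fill all 15 — 10 left.
Clinic J/second: +10 of 55 at 10; pool empty.
Total = 27×40 + 22×35 + 19×40 + 18×40 + 16×35 + 12×15 + 11×15 + 10×10 = 4335.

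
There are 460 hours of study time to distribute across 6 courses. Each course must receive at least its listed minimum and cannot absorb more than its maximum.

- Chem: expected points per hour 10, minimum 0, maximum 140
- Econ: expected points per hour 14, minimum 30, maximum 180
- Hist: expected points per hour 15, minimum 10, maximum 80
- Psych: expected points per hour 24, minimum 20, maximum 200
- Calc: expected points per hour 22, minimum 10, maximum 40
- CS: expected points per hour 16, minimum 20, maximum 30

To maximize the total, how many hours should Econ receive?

110

Meeting every minimum uses 0+30+10+20+10+20 = 90 hours, leaving 370.
Order the courses by expected points per hour: Psych 24 > Calc 22 > CS 16 > Hist 15 > Econ 14 > Chem 10.
Give Psych 180 more to hit its cap of 200 ; 190 left.
Give Calc 30 more to hit its cap of 40 ; 160 left.
CS: +10 to 30 (cap) ; 150 left.
Hist: +70 to 80 (cap) ; 80 left.
Econ has room for 150 more but only 80 remain, so it gets 110.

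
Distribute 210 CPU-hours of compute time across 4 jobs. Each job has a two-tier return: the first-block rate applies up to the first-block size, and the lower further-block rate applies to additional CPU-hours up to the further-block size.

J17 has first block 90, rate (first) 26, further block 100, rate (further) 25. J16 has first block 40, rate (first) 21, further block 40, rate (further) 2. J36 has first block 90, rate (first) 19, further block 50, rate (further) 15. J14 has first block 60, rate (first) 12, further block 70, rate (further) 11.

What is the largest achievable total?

Treat each block as its own option and order by rate: J17/first 26 > J17/second 25 > J16/first 21 > J36/first 19 > J36/second 15 > J14/first 12 > J14/second 11 > J16/second 2.
J17 first at 26: fill all 90 — 120 left.
J17 second at 25: fill all 100 — 20 left.
20 remain; put them into J16 first at 21.
Total = 26×90 + 25×100 + 21×20 = 5260.

5260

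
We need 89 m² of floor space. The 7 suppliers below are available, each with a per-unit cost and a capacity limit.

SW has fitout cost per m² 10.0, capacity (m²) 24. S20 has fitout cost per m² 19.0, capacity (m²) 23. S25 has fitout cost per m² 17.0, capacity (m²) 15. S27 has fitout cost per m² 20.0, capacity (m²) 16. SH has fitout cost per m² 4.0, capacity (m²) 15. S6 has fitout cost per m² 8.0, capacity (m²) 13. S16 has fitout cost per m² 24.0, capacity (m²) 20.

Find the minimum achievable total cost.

1077

Fill from the cheapest supplier first.
SH at 4.0: take all 15 m² — 74 still needed.
S6 at 8.0: take all 13 m² — 61 still needed.
Take 24 from SW at 10.0 — need 37 more.
S25 (17.0): use full 15 — 22 m² to go.
Take 22 from S20 at 19.0 to finish.
S27, S16: unused.
Cost = 15×4.0 + 13×8.0 + 24×10.0 + 15×17.0 + 22×19.0 = 1077.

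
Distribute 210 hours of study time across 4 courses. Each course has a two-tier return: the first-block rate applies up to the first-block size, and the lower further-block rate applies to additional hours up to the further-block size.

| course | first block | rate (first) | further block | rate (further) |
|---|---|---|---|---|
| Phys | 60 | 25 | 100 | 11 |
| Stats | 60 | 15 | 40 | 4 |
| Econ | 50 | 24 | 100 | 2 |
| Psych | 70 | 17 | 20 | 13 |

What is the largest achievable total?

Rank every tier by rate: Phys/first 25 > Econ/first 24 > Psych/first 17 > Stats/first 15 > Psych/second 13 > Phys/second 11 > Stats/second 4 > Econ/second 2.
Phys first at 25: fill all 60 → 150 left.
Fill Econ first block (50 at 24) → 100 left.
Fill Psych first block (70 at 17) → 30 left.
Stats/first: +30 of 60 at 15; pool empty.
Total = 25×60 + 24×50 + 17×70 + 15×30 = 4340.

4340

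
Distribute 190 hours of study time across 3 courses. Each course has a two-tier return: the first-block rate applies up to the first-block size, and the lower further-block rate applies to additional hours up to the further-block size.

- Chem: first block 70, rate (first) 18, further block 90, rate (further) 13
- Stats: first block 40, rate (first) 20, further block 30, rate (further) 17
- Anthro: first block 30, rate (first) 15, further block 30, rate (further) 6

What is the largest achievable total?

3280

Rank every tier by rate: Stats/first 20 > Chem/first 18 > Stats/second 17 > Anthro/first 15 > Chem/second 13 > Anthro/second 6.
Stats/first (20): +40 — 150 left.
Chem/first (18): +70 — 80 left.
Fill Stats second block (30 at 17) — 50 left.
Anthro/first (15): +30 — 20 left.
20 remain; put them into Chem second at 13.
Total = 20×40 + 18×70 + 17×30 + 15×30 + 13×20 = 3280.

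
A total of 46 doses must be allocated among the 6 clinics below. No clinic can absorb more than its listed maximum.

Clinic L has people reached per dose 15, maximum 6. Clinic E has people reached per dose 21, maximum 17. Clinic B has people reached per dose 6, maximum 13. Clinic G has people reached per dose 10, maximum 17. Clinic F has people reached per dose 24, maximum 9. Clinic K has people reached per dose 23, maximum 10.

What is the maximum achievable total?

Order the clinics by people reached per dose: Clinic F 24 > Clinic K 23 > Clinic E 21 > Clinic L 15 > Clinic G 10 > Clinic B 6.
Clinic F: +9 to 9 (cap) ; 37 left.
Clinic K: +10 to 10 (cap) ; 27 left.
Give Clinic E 17 to hit its cap of 17 ; 10 left.
Clinic L takes 6 to reach its cap of 6 ; 4 left.
Clinic G has room for 17 but only 4 remain, so it gets 4.
Total = 15×6 + 21×17 + 10×4 + 24×9 + 23×10 = 933.

933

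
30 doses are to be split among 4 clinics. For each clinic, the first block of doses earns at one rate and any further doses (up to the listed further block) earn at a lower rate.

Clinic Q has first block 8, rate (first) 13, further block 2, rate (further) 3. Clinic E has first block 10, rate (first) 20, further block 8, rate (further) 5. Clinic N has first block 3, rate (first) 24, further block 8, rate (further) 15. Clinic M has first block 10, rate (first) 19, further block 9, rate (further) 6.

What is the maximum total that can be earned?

Treat each block as its own option and order by rate: Clinic N/T1 24 > Clinic E/T1 20 > Clinic M/T1 19 > Clinic N/T2 15 > Clinic Q/T1 13 > Clinic M/T2 6 > Clinic E/T2 5 > Clinic Q/T2 3.
Clinic N T1 at 24: fill all 3 ; 27 left.
Clinic E T1 at 20: fill all 10 ; 17 left.
Clinic M T1 at 19: fill all 10 ; 7 left.
7 remain; put them into Clinic N T2 at 15.
Total = 24×3 + 20×10 + 19×10 + 15×7 = 567.

567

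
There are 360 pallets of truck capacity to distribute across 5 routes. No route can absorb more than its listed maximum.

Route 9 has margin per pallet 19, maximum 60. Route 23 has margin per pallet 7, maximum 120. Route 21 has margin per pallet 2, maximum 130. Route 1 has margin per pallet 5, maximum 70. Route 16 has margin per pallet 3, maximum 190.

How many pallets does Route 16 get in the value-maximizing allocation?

Order the routes by margin per pallet: Route 9 19 > Route 23 7 > Route 1 5 > Route 16 3 > Route 21 2.
Route 9 takes 60 to reach its cap of 60 ; 300 left.
Give Route 23 120 to hit its cap of 120 ; 180 left.
Give Route 1 70 to hit its cap of 70 ; 110 left.
Route 16: +110 (room for 190) → 110. Pool exhausted.

110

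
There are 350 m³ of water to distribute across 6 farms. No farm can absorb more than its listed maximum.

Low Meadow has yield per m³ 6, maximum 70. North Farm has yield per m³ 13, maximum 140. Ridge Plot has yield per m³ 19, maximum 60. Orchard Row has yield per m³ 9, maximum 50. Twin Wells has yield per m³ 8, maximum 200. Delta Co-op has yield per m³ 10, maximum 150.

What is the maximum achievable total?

4460

Rank by yield per m³: Ridge Plot 19 > North Farm 13 > Delta Co-op 10 > Orchard Row 9 > Twin Wells 8 > Low Meadow 6.
Ridge Plot takes 60 to reach its cap of 60 → 290 left.
North Farm takes 140 to reach its cap of 140 → 150 left.
Delta Co-op takes 150 to reach its cap of 150 → 0 left.
Total = 13×140 + 19×60 + 10×150 = 4460.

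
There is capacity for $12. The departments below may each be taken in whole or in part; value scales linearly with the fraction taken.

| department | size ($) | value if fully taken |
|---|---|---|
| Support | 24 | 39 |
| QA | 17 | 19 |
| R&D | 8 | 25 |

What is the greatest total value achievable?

31.5

Best value per unit of size first: R&D 25/8≈3.12, Support 39/24≈1.62, QA 19/17≈1.12.
All 8 $ of R&D fit (value 25) → 4 remain.
Only 4 $ remain; take 4/24 of Support for value 39×4/24 = 6.5.
Total value = 31.5.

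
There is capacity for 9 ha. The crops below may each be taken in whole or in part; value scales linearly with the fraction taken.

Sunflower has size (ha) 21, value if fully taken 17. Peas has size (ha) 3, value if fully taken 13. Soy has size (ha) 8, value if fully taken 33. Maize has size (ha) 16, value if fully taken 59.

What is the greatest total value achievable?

37.75

Sort by value density: Peas 13/3≈4.33, Soy 33/8≈4.12, Maize 59/16≈3.69, Sunflower 17/21≈0.81.
All 3 ha of Peas fit (value 13) ; 6 remain.
Only 6 ha remain; take 6/8 of Soy for value 33×6/8 = 24.75.
Total value = 37.75.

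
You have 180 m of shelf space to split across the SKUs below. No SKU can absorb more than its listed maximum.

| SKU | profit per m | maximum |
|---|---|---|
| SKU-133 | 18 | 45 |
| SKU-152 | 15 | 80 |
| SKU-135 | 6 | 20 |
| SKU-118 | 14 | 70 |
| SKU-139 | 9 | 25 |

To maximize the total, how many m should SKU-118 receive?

Order the SKUs by profit per m: SKU-133 18 > SKU-152 15 > SKU-118 14 > SKU-139 9 > SKU-135 6.
SKU-133 takes 45 to reach its cap of 45 — 135 left.
Give SKU-152 80 to hit its cap of 80 — 55 left.
SKU-118: +55 (room for 70) → 55. Pool exhausted.

55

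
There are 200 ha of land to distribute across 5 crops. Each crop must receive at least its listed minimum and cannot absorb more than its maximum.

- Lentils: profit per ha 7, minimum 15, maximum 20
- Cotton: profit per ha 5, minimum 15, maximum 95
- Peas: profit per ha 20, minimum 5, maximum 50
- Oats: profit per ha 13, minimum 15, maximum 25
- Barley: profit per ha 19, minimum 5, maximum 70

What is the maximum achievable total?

2970

Meeting every minimum uses 15+15+5+15+5 = 55 ha, leaving 145.
Order the crops by profit per ha: Peas 20 > Barley 19 > Oats 13 > Lentils 7 > Cotton 5.
Peas takes 45 more to reach its cap of 50 → 100 left.
Barley takes 65 more to reach its cap of 70 → 35 left.
Oats takes 10 more to reach its cap of 25 → 25 left.
Lentils takes 5 more to reach its cap of 20 → 20 left.
Cotton: +20 (room for 80) → 35. Pool exhausted.
Total = 7×20 + 5×35 + 20×50 + 13×25 + 19×70 = 2970.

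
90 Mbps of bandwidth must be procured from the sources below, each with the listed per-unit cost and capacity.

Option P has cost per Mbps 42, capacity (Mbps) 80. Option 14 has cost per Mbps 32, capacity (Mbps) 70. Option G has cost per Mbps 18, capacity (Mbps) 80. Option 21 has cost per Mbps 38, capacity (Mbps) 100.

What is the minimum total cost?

Cheapest first:
Take 80 from Option G at 18 — need 10 more.
Option 14 at 32: take 10 of its 70 — requirement met.
Option 21, Option P: unused.
Cost = 80×18 + 10×32 = 1760.

1760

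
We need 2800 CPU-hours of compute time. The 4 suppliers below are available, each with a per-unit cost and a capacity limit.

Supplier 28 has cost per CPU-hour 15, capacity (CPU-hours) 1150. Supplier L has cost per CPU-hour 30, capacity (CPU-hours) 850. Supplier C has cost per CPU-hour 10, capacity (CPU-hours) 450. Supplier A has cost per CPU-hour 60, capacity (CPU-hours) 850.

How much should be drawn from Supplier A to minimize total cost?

Use suppliers in increasing cost order.
Supplier C at 10: take all 450 CPU-hours ; 2350 still needed.
Supplier 28 (15): use full 1150 ; 1200 CPU-hours to go.
Supplier L (30): use full 850 ; 350 CPU-hours to go.
Supplier A at 60: take 350 of its 850 ; requirement met.

350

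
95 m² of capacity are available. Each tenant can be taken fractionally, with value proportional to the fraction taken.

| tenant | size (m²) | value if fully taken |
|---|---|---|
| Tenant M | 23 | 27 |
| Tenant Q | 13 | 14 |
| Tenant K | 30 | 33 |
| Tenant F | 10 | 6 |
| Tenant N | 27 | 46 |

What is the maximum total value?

121.2

Sort by value density: Tenant N 46/27≈1.7, Tenant M 27/23≈1.17, Tenant K 33/30≈1.1, Tenant Q 14/13≈1.08, Tenant F 6/10≈0.6.
Take all of Tenant N (27 m², value 46) ; 68 m² left.
Tenant M: take in full, 23 m² for value 27 ; 45 left.
All 30 m² of Tenant K fit (value 33) ; 15 remain.
All 13 m² of Tenant Q fit (value 14) ; 2 remain.
2 m² left: a 2/10 share of Tenant F gives 6×2/10 = 1.2.
Total value = 121.2.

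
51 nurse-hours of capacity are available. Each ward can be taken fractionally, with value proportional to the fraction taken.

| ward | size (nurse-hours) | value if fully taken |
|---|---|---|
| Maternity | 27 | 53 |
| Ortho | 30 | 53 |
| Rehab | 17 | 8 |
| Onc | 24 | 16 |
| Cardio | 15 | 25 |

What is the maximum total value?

95.4

Best value per unit of size first: Maternity 53/27≈1.96, Ortho 53/30≈1.77, Cardio 25/15≈1.67, Onc 16/24≈0.667, Rehab 8/17≈0.471.
Maternity: take in full, 27 nurse-hours for value 53 — 24 left.
24 nurse-hours left: a 24/30 share of Ortho gives 53×24/30 = 42.4.
Total value = 95.4.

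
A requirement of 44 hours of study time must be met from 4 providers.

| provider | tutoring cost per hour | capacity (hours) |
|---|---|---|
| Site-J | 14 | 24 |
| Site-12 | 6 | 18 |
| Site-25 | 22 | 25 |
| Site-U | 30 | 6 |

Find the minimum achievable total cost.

488

Cheapest first:
Site-12 (6): use full 18 → 26 hours to go.
Take 24 from Site-J at 14 → need 2 more.
Site-25 (22): take the remaining 2 → done.
Site-U: unused.
Cost = 18×6 + 24×14 + 2×22 = 488.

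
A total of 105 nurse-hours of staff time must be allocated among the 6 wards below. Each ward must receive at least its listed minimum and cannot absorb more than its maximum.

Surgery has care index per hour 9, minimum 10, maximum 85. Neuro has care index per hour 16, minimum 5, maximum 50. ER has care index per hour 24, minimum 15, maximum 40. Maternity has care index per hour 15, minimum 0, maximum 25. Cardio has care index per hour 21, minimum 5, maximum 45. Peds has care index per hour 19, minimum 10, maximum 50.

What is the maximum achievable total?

Meeting every minimum uses 10+5+15+0+5+10 = 45 nurse-hours, leaving 60.
Order the wards by care index per hour: ER 24 > Cardio 21 > Peds 19 > Neuro 16 > Maternity 15 > Surgery 9.
Give ER 25 more to hit its cap of 40 → 35 left.
Cardio: +35 (room for 40) → 40. Pool exhausted.
Total = 9×10 + 16×5 + 24×40 + 21×40 + 19×10 = 2160.

2160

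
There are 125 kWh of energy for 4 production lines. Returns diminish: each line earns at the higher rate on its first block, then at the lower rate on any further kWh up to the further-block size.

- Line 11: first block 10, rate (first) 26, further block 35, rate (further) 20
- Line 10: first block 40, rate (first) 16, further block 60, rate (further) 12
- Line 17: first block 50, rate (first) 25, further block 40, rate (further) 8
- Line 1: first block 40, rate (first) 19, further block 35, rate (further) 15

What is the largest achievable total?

Rank every tier by rate: Line 11/first 26 > Line 17/first 25 > Line 11/second 20 > Line 1/first 19 > Line 10/first 16 > Line 1/second 15 > Line 10/second 12 > Line 17/second 8.
Fill Line 11 first block (10 at 26) ; 115 left.
Line 17 first at 25: fill all 50 ; 65 left.
Line 11/second (20): +35 ; 30 left.
30 remain; put them into Line 1 first at 19.
Total = 26×10 + 25×50 + 20×35 + 19×30 = 2780.

2780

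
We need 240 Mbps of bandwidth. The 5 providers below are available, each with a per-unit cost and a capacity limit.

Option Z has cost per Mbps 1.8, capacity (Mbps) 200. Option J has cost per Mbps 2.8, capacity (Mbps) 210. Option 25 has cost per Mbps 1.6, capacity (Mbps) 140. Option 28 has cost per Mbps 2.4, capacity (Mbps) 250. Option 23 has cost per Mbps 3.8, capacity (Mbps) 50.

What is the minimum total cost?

404

Fill from the cheapest provider first.
Option 25 (1.6): use full 140 ; 100 Mbps to go.
Option Z at 1.8: take 100 of its 200 ; requirement met.
Option 28, Option J, Option 23: unused.
Cost = 140×1.6 + 100×1.8 = 404.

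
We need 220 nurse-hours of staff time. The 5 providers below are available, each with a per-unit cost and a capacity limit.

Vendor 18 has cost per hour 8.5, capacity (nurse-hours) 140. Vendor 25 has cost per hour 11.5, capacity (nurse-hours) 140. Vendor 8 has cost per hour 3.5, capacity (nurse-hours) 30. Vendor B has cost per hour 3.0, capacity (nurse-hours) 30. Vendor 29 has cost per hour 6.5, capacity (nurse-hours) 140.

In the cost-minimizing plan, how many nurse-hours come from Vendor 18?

Fill from the cheapest provider first.
Vendor B (3.0): use full 30 ; 190 nurse-hours to go.
Vendor 8 at 3.5: take all 30 nurse-hours ; 160 still needed.
Vendor 29 (6.5): use full 140 ; 20 nurse-hours to go.
Vendor 18 (8.5): take the remaining 20 ; done.
Vendor 25: unused.

20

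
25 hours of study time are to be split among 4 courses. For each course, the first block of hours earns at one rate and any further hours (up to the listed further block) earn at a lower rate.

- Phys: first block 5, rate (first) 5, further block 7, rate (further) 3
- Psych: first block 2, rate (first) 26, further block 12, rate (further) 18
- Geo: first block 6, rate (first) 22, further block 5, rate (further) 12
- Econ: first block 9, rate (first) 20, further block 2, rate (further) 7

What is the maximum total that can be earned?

Treat each block as its own option and order by rate: Psych/T1 26 > Geo/T1 22 > Econ/T1 20 > Psych/T2 18 > Geo/T2 12 > Econ/T2 7 > Phys/T1 5 > Phys/T2 3.
Fill Psych T1 block (2 at 26) ; 23 left.
Geo/T1 (22): +6 ; 17 left.
Econ T1 at 20: fill all 9 ; 8 left.
Psych/T2: +8 of 12 at 18; pool empty.
Total = 26×2 + 22×6 + 20×9 + 18×8 = 508.

508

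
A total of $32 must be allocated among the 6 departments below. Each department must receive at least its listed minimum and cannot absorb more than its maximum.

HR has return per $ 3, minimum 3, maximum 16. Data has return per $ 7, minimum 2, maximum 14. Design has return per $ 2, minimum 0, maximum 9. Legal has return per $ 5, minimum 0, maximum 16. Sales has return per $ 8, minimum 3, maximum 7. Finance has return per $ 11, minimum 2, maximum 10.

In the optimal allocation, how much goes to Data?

Meeting every minimum uses 3+2+0+0+3+2 = 10 $, leaving 22.
Order the departments by return per $: Finance 11 > Sales 8 > Data 7 > Legal 5 > HR 3 > Design 2.
Finance takes 8 more to reach its cap of 10 → 14 left.
Sales: +4 to 7 (cap) → 10 left.
Only 10 left; Data takes them to reach 12.

12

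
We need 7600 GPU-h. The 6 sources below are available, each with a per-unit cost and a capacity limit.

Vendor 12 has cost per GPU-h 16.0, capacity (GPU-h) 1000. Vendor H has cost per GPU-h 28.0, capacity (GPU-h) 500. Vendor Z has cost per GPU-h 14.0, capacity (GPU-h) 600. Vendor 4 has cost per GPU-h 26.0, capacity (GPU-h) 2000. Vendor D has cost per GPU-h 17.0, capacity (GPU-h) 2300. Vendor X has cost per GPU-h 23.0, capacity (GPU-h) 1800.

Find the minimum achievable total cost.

Fill from the cheapest source first.
Vendor Z at 14.0: take all 600 GPU-h ; 7000 still needed.
Vendor 12 at 16.0: take all 1000 GPU-h ; 6000 still needed.
Vendor D at 17.0: take all 2300 GPU-h ; 3700 still needed.
Take 1800 from Vendor X at 23.0 ; need 1900 more.
Vendor 4 at 26.0: take 1900 of its 2000 ; requirement met.
Vendor H: unused.
Cost = 600×14.0 + 1000×16.0 + 2300×17.0 + 1800×23.0 + 1900×26.0 = 154300.

154300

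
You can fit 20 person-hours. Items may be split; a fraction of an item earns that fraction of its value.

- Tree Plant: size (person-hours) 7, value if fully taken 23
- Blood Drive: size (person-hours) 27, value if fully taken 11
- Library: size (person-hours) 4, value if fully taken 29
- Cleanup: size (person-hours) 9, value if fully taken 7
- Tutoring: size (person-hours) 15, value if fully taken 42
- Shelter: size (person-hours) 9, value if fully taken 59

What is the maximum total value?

111

Sort by value density: Library 29/4≈7.25, Shelter 59/9≈6.56, Tree Plant 23/7≈3.29, Tutoring 42/15≈2.8, Cleanup 7/9≈0.778, Blood Drive 11/27≈0.407.
Library: take in full, 4 person-hours for value 29 — 16 left.
Take all of Shelter (9 person-hours, value 59) — 7 person-hours left.
Tree Plant: take in full, 7 person-hours for value 23 — 0 left.
Total value = 111.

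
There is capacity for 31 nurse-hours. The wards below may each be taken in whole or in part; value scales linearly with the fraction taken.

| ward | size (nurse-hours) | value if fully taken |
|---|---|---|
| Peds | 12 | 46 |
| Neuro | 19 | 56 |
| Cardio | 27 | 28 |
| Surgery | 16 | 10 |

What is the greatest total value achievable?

Rank by value-to-size ratio: Peds 46/12≈3.83, Neuro 56/19≈2.95, Cardio 28/27≈1.04, Surgery 10/16≈0.625.
All 12 nurse-hours of Peds fit (value 46) — 19 remain.
Neuro: take in full, 19 nurse-hours for value 56 — 0 left.
Total value = 102.

102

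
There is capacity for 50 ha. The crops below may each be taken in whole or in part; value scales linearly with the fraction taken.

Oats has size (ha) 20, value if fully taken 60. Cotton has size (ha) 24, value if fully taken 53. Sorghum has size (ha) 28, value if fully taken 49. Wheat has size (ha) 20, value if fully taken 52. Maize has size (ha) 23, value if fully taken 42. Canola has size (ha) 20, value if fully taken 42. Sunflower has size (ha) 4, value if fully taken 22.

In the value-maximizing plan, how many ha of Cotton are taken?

6

Sort by value density: Sunflower 22/4≈5.5, Oats 60/20≈3, Wheat 52/20≈2.6, Cotton 53/24≈2.21, Canola 42/20≈2.1, Maize 42/23≈1.83, Sorghum 49/28≈1.75.
Sunflower: take in full, 4 ha for value 22 → 46 left.
Oats: take in full, 20 ha for value 60 → 26 left.
Wheat: take in full, 20 ha for value 52 → 6 left.
Only 6 ha remain; take 6/24 of Cotton for value 53×6/24 = 13.25.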